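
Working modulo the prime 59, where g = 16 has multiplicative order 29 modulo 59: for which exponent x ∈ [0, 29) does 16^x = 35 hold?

6

Successive powers of 16 modulo 59:
  16^0=1  16^1=16  16^2=20  16^3=25  16^4=46  16^5=28
  16^6=35
So 16^6 ≡ 35 (mod 59), giving x = 6.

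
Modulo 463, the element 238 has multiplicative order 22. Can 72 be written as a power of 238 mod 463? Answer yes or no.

no

⟨238⟩ has order 22; its elements mod 463 are {1, 15, 38, 55, 101, 107, 126, 134, 158, 216, 225, 238, 247, 305, 329, 337, 356, 362, 408, 425, 448, 462}.
72 is not in this set.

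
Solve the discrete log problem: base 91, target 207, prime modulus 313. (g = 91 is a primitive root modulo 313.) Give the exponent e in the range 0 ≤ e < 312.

Baby-step giant-step with m = ceil(sqrt(312)) = 18.
Baby table (91^j mod 313 for j=0..17):
  0:1  1:91  2:143  3:180  4:104  5:74  6:161  7:253
  8:174  9:184  10:155  11:20  12:255  13:43  14:157  15:202
  16:228  17:90
Giant step factor: 91^(-18) ≡ 307 (mod 313).
Scan 207·307^i mod 313 for i = 0, 1, …:
  i=0: 207   i=1: 10   i=2: 253
Match at i=2, j=7: e = 2·18 + 7 = 43.

43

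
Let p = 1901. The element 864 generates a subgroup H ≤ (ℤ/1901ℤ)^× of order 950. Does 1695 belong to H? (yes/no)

1695 ∈ ⟨864⟩ iff 1695^950 ≡ 1 (mod 1901), since |⟨864⟩| = 950.
1695^950 mod 1901 = 1.
Since 1 = 1, 1695 lies in the subgroup.

yes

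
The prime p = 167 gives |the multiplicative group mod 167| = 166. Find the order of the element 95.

166

The order of 95 must divide p − 1 = 166 = 2 · 83.
Divisors: 1, 2, 83, 166.
Check each in increasing order: 95^1 ≡ 95;  95^2 ≡ 7;  95^83 ≡ 166;  95^166 ≡ 1.
Smallest exponent giving 1 is 166.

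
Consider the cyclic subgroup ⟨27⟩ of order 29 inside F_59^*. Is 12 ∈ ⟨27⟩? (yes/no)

12 ∈ ⟨27⟩ iff 12^29 ≡ 1 (mod 59), since |⟨27⟩| = 29.
12^29 mod 59 = 1.
Since 1 = 1, 12 lies in the subgroup.

yes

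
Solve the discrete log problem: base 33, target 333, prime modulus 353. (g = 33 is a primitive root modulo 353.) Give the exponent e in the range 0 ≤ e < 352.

273

Baby-step giant-step with m = ceil(sqrt(352)) = 19.
Baby table (33^j mod 353 for j=0..18):
  0:1  1:33  2:30  3:284  4:194  5:48  6:172  7:28
  8:218  9:134  10:186  11:137  12:285  13:227  14:78  15:103
  16:222  17:266  18:306
Giant step factor: 33^(-19) ≡ 193 (mod 353).
Scan 333·193^i mod 353 for i = 0, 1, …:
  i=0: 333   i=1: 23   i=2: 203   i=3: 349
  i=4: 287   i=5: 323   i=6: 211   i=7: 128
  i=8: 347   i=9: 254     …   i=13: 344
  i=14: 28
Match at i=14, j=7: e = 14·19 + 7 = 273.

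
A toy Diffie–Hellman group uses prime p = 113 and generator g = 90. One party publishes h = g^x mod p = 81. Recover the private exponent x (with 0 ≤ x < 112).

52

Baby-step giant-step with m = ceil(sqrt(112)) = 11.
Baby table (90^j mod 113 for j=0..10):
  0:1  1:90  2:77  3:37  4:53  5:24  6:13  7:40
  8:97  9:29  10:11
Giant step factor: 90^(-11) ≡ 46 (mod 113).
Scan 81·46^i mod 113 for i = 0, 1, …:
  i=0: 81   i=1: 110   i=2: 88   i=3: 93
  i=4: 97
Match at i=4, j=8: x = 4·11 + 8 = 52.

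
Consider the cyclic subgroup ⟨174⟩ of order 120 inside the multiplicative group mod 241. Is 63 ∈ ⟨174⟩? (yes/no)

63 ∈ ⟨174⟩ iff 63^120 ≡ 1 (mod 241), since |⟨174⟩| = 120.
63^120 mod 241 = 240.
Since 240 ≠ 1, 63 does not lie in the subgroup.

no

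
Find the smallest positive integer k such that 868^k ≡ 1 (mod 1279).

1278

The order of 868 must divide p − 1 = 1278 = 2 · 3^2 · 71.
Divisors: 1, 2, 3, 6, 9, 18, 71, 142, 213, 426, 639, 1278.
Check each in increasing order: 868^1 ≡ 868;  868^2 ≡ 93;  868^3 ≡ 147;  868^6 ≡ 1145;  868^9 ≡ 766;  868^18 ≡ 974;  868^71 ≡ 677;  868^142 ≡ 447;  868^213 ≡ 775;  868^426 ≡ 774;  868^639 ≡ 1278;  868^1278 ≡ 1.
Smallest exponent giving 1 is 1278.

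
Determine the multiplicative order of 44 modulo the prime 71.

70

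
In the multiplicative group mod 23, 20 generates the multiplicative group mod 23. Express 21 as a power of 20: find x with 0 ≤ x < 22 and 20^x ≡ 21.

7

Successive powers of 20 modulo 23:
  20^0=1  20^1=20  20^2=9  20^3=19  20^4=12  20^5=10
  20^6=16  20^7=21
So 20^7 ≡ 21 (mod 23), giving x = 7.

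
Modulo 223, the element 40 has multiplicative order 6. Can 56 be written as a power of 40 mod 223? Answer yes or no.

no

56 ∈ ⟨40⟩ iff 56^6 ≡ 1 (mod 223), since |⟨40⟩| = 6.
56^6 mod 223 = 68.
Since 68 ≠ 1, 56 does not lie in the subgroup.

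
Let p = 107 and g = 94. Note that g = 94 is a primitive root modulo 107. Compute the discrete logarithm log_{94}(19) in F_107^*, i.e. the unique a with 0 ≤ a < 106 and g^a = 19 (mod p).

Baby-step giant-step with m = ceil(sqrt(106)) = 11.
Baby table (94^j mod 107 for j=0..10):
  0:1  1:94  2:62  3:50  4:99  5:104  6:39  7:28
  8:64  9:24  10:9
Giant step factor: 94^(-11) ≡ 32 (mod 107).
Scan 19·32^i mod 107 for i = 0, 1, …:
  i=0: 19   i=1: 73   i=2: 89   i=3: 66
  i=4: 79   i=5: 67   i=6: 4   i=7: 21
  i=8: 30   i=9: 104
Match at i=9, j=5: a = 9·11 + 5 = 104.

104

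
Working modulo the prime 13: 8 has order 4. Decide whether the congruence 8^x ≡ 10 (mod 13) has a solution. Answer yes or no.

⟨8⟩ has order 4; its elements mod 13 are {1, 5, 8, 12}.
10 is not in this set.

no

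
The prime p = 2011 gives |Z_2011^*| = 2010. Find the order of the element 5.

1005

The order of 5 must divide p − 1 = 2010 = 2 · 3 · 5 · 67.
Divisors: 1, 2, 3, 5, 6, 10, 15, 30, 67, 134, 201, 335, 402, 670, 1005, 2010.
Check each in increasing order: 5^1 ≡ 5;  5^2 ≡ 25;  5^3 ≡ 125;  5^5 ≡ 1114;  5^6 ≡ 1548;  5^10 ≡ 209;  5^15 ≡ 1561;  5^30 ≡ 1400;  5^67 ≡ 1201;  5^134 ≡ 514;  5^201 ≡ 1948;  5^335 ≡ 1805;  5^402 ≡ 1958;  5^670 ≡ 205;  5^1005 ≡ 1.
Smallest exponent giving 1 is 1005.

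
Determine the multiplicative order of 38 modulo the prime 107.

The order of 38 must divide p − 1 = 106 = 2 · 53.
Divisors: 1, 2, 53, 106.
Check each in increasing order: 38^1 ≡ 38;  38^2 ≡ 53;  38^53 ≡ 106;  38^106 ≡ 1.
Smallest exponent giving 1 is 106.

106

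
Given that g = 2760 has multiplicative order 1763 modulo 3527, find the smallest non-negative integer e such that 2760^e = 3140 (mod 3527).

Baby-step giant-step with m = ceil(sqrt(1763)) = 42.
Baby table (2760^j mod 3527 for j=0..41):
  0:1  1:2760  2:2807  3:2028  4:3458  5:18  6:302  7:1148
  8:1234  9:2285  10:324  11:1909  12:3029  13:1050  14:2333  15:2305
  16:2619  17:1617  18:1265  19:3197  20:2693  21:1291  22:890  23:1608
  24:1114  25:2623  26:2076  27:1912  28:728  29:2417  30:1363  31:2098
  32:2673  33:2523  34:1182  35:3372  36:2494  37:2263  38:3090  39:114
  40:737  41:2568
Giant step factor: 2760^(-42) ≡ 2846 (mod 3527).
Scan 3140·2846^i mod 3527 for i = 0, 1, …:
  i=0: 3140   i=1: 2549   i=2: 2942   i=3: 3361
  i=4: 182   i=5: 3030   i=6: 3392   i=7: 233
  i=8: 42   i=9: 3141     …   i=36: 373
  i=37: 3458
Match at i=37, j=4: e = 37·42 + 4 = 1558.

1558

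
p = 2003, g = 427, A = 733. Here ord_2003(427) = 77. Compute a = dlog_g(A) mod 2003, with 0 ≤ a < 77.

55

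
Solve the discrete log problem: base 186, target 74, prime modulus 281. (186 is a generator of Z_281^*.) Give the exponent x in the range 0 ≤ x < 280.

Baby-step giant-step with m = ceil(sqrt(280)) = 17.
Baby table (186^j mod 281 for j=0..16):
  0:1  1:186  2:33  3:237  4:246  5:234  6:250  7:135
  8:101  9:240  10:242  11:52  12:118  13:30  14:241  15:147
  16:85
Giant step factor: 186^(-17) ≡ 19 (mod 281).
Scan 74·19^i mod 281 for i = 0, 1, …:
  i=0: 74   i=1: 1
Match at i=1, j=0: x = 1·17 + 0 = 17.

17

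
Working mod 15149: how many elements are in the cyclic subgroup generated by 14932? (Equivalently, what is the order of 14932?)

15148

The order of 14932 must divide p − 1 = 15148 = 2^2 · 7 · 541.
Divisors: 1, 2, 4, 7, 14, 28, 541, 1082, 2164, 3787, 7574, 15148.
Check each in increasing order: 14932^1 ≡ 14932;  14932^2 ≡ 1642;  14932^4 ≡ 14791;  14932^7 ≡ 5832;  14932^14 ≡ 2719;  14932^28 ≡ 249;  14932^541 ≡ 4618;  14932^1082 ≡ 11281;  14932^2164 ≡ 9361;  14932^3787 ≡ 11683;  14932^7574 ≡ 15148;  14932^15148 ≡ 1.
Smallest exponent giving 1 is 15148.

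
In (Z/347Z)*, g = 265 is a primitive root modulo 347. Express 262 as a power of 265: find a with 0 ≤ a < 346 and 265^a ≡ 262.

273

Baby-step giant-step with m = ceil(sqrt(346)) = 19.
Baby table (265^j mod 347 for j=0..18):
  0:1  1:265  2:131  3:15  4:158  5:230  6:225  7:288
  8:327  9:252  10:156  11:47  12:310  13:258  14:11  15:139
  16:53  17:165  18:3
Giant step factor: 265^(-19) ≡ 134 (mod 347).
Scan 262·134^i mod 347 for i = 0, 1, …:
  i=0: 262   i=1: 61   i=2: 193   i=3: 184
  i=4: 19   i=5: 117   i=6: 63   i=7: 114
  i=8: 8   i=9: 31     …   i=13: 287
  i=14: 288
Match at i=14, j=7: a = 14·19 + 7 = 273.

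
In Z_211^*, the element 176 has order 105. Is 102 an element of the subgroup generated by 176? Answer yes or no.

no

102 ∈ ⟨176⟩ iff 102^105 ≡ 1 (mod 211), since |⟨176⟩| = 105.
102^105 mod 211 = 210.
Since 210 ≠ 1, 102 does not lie in the subgroup.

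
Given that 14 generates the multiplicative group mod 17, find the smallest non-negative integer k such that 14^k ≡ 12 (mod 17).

Successive powers of 14 modulo 17:
  14^0=1  14^1=14  14^2=9  14^3=7  14^4=13  14^5=12
So 14^5 ≡ 12 (mod 17), giving k = 5.

5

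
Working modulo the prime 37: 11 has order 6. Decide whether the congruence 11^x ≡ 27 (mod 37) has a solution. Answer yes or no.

yes

⟨11⟩ has order 6; its elements mod 37 are {1, 10, 11, 26, 27, 36}.
27 is in this set.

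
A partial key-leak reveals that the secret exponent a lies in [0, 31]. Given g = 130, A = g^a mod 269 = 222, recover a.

Compute 130^0 mod 269 = 1, then multiply by 130 repeatedly:
  130^0=1  130^1=130  130^2=222
Found 222 at exponent 2.

2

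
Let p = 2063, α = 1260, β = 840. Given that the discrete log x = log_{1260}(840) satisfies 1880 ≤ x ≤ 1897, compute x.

1895

Compute 1260^1880 mod 2063 = 587, then multiply by 1260 repeatedly:
  1260^1880=587  1260^1881=1066  1260^1882=147  1260^1883=1613  1260^1884=325
  1260^1885=1026  1260^1886=1322  1260^1887=879  1260^1888=1772  1260^1889=554
  1260^1890=746  1260^1891=1295  1260^1892=1930  1260^1893=1586  1260^1894=1376
  1260^1895=840
Found 840 at exponent 1895.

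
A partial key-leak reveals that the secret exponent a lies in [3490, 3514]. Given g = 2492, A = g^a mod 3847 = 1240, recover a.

3495

Compute 2492^3490 mod 3847 = 838, then multiply by 2492 repeatedly:
  2492^3490=838  2492^3491=3222  2492^3492=535  2492^3493=2158  2492^3494=3477
  2492^3495=1240
Found 1240 at exponent 3495.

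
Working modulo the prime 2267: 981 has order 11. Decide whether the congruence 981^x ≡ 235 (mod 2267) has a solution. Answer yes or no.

⟨981⟩ has order 11; its elements mod 2267 are {1, 947, 981, 1153, 1173, 1271, 1337, 1344, 1464, 1804, 2127}.
235 is not in this set.

no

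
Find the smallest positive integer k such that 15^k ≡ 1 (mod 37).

The order of 15 must divide p − 1 = 36 = 2^2 · 3^2.
Divisors: 1, 2, 3, 4, 6, 9, 12, 18, 36.
Check each in increasing order: 15^1 ≡ 15;  15^2 ≡ 3;  15^3 ≡ 8;  15^4 ≡ 9;  15^6 ≡ 27;  15^9 ≡ 31;  15^12 ≡ 26;  15^18 ≡ 36;  15^36 ≡ 1.
Smallest exponent giving 1 is 36.

36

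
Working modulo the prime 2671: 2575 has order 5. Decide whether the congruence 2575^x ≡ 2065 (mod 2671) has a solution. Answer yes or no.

⟨2575⟩ has order 5; its elements mod 2671 are {1, 1203, 2036, 2198, 2575}.
2065 is not in this set.

no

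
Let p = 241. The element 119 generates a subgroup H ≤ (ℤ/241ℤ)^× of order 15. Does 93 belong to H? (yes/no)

no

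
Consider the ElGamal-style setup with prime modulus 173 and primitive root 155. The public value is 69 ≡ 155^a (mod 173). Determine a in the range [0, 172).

115

Baby-step giant-step with m = ceil(sqrt(172)) = 14.
Baby table (155^j mod 173 for j=0..13):
  0:1  1:155  2:151  3:50  4:138  5:111  6:78  7:153
  8:14  9:94  10:38  11:8  12:29  13:170
Giant step factor: 155^(-14) ≡ 157 (mod 173).
Scan 69·157^i mod 173 for i = 0, 1, …:
  i=0: 69   i=1: 107   i=2: 18   i=3: 58
  i=4: 110   i=5: 143   i=6: 134   i=7: 105
  i=8: 50
Match at i=8, j=3: a = 8·14 + 3 = 115.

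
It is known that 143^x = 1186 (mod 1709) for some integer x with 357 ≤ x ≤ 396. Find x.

Compute 143^357 mod 1709 = 1370, then multiply by 143 repeatedly:
  143^357=1370  143^358=1084  143^359=1202  143^360=986  143^361=860
  143^362=1641  143^363=530  143^364=594  143^365=1201  143^366=843
  143^367=919  143^368=1533  143^369=467  143^370=130  143^371=1500
  143^372=875  143^373=368  143^374=1354  143^375=505  143^376=437
  143^377=967  143^378=1561  143^379=1053  143^380=187  143^381=1106
  143^382=930  143^383=1397  143^384=1527  143^385=1318  143^386=484
  143^387=852  143^388=497  143^389=1002  143^390=1439  143^391=697
  143^392=549  143^393=1602  143^394=80  143^395=1186
Found 1186 at exponent 395.

395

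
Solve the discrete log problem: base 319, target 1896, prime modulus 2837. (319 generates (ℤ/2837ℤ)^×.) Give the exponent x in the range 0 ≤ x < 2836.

1142

Baby-step giant-step with m = ceil(sqrt(2836)) = 54.
Baby table (319^j mod 2837 for j=0..53):
  0:1  1:319  2:2466  3:805  4:1465  5:2067  6:1189  7:1970
  8:1453  9:1076  10:2804  11:821  12:895  13:1805  14:2721  15:2714
  16:481  17:241  18:280  19:1373  20:1089  21:1277  22:1672  23:12
  24:991  25:1222  26:1149  27:558  28:2108  29:83  30:944  31:414
  32:1564  33:2441  34:1341  35:2229  36:1801  37:1445  38:1361  39:98
  40:55  41:523  42:2291  43:1720  44:1139  45:205  46:144  47:544
  48:479  49:2440  50:1022  51:2600  52:996  53:2817
Giant step factor: 319^(-54) ≡ 655 (mod 2837).
Scan 1896·655^i mod 2837 for i = 0, 1, …:
  i=0: 1896   i=1: 2111   i=2: 1086   i=3: 2080
  i=4: 640   i=5: 2161   i=6: 2629   i=7: 2773
  i=8: 635   i=9: 1723     …   i=20: 1176
  i=21: 1453
Match at i=21, j=8: x = 21·54 + 8 = 1142.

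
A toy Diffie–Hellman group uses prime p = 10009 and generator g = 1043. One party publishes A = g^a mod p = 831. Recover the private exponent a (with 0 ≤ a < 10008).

4869

Baby-step giant-step with m = ceil(sqrt(10008)) = 101.
Baby table (1043^j mod 10009 for j=0..100):
  0:1  1:1043  2:6877  3:6267  4:604  5:9414  6:9982  7:1866
  8:4492  9:944  10:3710  11:6056  12:729  13:9672  14:8833  15:4539
  16:9929  17:6641  18:335  19:9099  20:1725  21:7564  22:2160  23:855
  24:964  25:4552  26:3470  27:5961  28:1734  29:6942  30:3999  31:7213
  32:6400  33:9206  34:3227  35:2737  36:2126  37:5429  38:7362  39:1663
  40:2952  41:6173  42:2652  43:3552  44:1406  45:5144  46:368  47:3482
  48:8468  49:4186  50:2074  51:1238  52:73  53:6076  54:1571  55:7086
  56:4056  57:6610  58:8038  59:6101  60:7628  61:8858  62:587  63:1692
  64:3172  65:5426  66:4233  67:1050  68:4169  69:4361  70:4437  71:3633
  72:5817  73:1677  74:7545  75:2361  76:309  77:1999  78:3085  79:4766
  80:6474  81:6316  82:1666  83:6081  84:6786  85:1435  86:5364  87:9630
  88:5063  89:5966  90:6949  91:1291  92:5307  93:224  94:3425  95:9071
  96:2548  97:5179  98:6846  99:3961  100:7615
Giant step factor: 1043^(-101) ≡ 775 (mod 10009).
Scan 831·775^i mod 10009 for i = 0, 1, …:
  i=0: 831   i=1: 3449   i=2: 572   i=3: 2904
  i=4: 8584   i=5: 6624   i=6: 8992   i=7: 2536
  i=8: 3636   i=9: 5371     …   i=47: 3613
  i=48: 7564
Match at i=48, j=21: a = 48·101 + 21 = 4869.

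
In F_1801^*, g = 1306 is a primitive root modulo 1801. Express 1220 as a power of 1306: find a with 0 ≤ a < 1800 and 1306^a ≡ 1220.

913

Baby-step giant-step with m = ceil(sqrt(1800)) = 43.
Baby table (1306^j mod 1801 for j=0..42):
  0:1  1:1306  2:89  3:970  4:717  5:1683  6:778  7:304
  8:804  9:41  10:1317  11:47  12:148  13:581  14:565  15:1281
  16:1658  17:546  18:1681  19:1768  20:126  21:665  22:408  23:1553
  24:292  25:1341  26:774  27:483  28:448  29:1564  30:250  31:519
  32:638  33:1166  34:951  35:1117  36:1793  37:358  38:1089  39:1245
  40:1468  41:944  42:980
Giant step factor: 1306^(-43) ≡ 137 (mod 1801).
Scan 1220·137^i mod 1801 for i = 0, 1, …:
  i=0: 1220   i=1: 1448   i=2: 266   i=3: 422
  i=4: 182   i=5: 1521   i=6: 1262   i=7: 1799
  i=8: 1527   i=9: 283     …   i=20: 1035
  i=21: 1317
Match at i=21, j=10: a = 21·43 + 10 = 913.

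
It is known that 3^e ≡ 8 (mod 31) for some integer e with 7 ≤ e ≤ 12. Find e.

12

Compute 3^7 mod 31 = 17, then multiply by 3 repeatedly:
  3^7=17  3^8=20  3^9=29  3^10=25  3^11=13
  3^12=8
Found 8 at exponent 12.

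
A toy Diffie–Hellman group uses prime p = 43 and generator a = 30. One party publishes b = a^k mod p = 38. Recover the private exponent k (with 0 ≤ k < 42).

Successive powers of 30 modulo 43:
  30^0=1  30^1=30  30^2=40  30^3=39  30^4=9  30^5=12
  30^6=16  30^7=7  30^8=38
So 30^8 ≡ 38 (mod 43), giving k = 8.

8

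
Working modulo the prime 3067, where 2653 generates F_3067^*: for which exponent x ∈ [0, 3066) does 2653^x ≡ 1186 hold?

Baby-step giant-step with m = ceil(sqrt(3066)) = 56.
Baby table (2653^j mod 3067 for j=0..55):
  0:1  1:2653  2:2711  3:168  4:989  5:1532  6:621  7:534
  8:2815  9:50  10:769  11:602  12:2266  13:378  14:2992  15:380
  16:2164  17:2735  18:2500  19:1646  20:2497  21:2888  22:498  23:2384
  24:598  25:855  26:1802  27:2320  28:2558  29:2170  30:251  31:364
  32:2654  33:2297  34:2879  35:1157  36:2521  37:2153  38:1155  39:282
  40:2865  41:819  42:1371  43:2868  44:2644  45:303  46:305  47:2544
  48:1832  49:2168  50:1079  51:1076  52:2318  53:319  54:2882  55:2982
Giant step factor: 2653^(-56) ≡ 2305 (mod 3067).
Scan 1186·2305^i mod 3067 for i = 0, 1, …:
  i=0: 1186   i=1: 1033   i=2: 1073   i=3: 1263
  i=4: 632   i=5: 3002   i=6: 458   i=7: 642
  i=8: 1516   i=9: 1067     …   i=13: 1453
  i=14: 1
Match at i=14, j=0: x = 14·56 + 0 = 784.

784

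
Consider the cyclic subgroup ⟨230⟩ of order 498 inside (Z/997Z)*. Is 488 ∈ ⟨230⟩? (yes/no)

488 ∈ ⟨230⟩ iff 488^498 ≡ 1 (mod 997), since |⟨230⟩| = 498.
488^498 mod 997 = 1.
Since 1 = 1, 488 lies in the subgroup.

yes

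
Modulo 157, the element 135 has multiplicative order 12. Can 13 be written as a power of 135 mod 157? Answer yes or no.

yes

⟨135⟩ has order 12; its elements mod 157 are {1, 12, 13, 22, 28, 50, 107, 129, 135, 144, 145, 156}.
13 is in this set.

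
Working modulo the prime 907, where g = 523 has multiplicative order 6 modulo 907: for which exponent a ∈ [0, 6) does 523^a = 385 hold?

Successive powers of 523 modulo 907:
  523^0=1  523^1=523  523^2=522  523^3=906  523^4=384  523^5=385
So 523^5 ≡ 385 (mod 907), giving a = 5.

5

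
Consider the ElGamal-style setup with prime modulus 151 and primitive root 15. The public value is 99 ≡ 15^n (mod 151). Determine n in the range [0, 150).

142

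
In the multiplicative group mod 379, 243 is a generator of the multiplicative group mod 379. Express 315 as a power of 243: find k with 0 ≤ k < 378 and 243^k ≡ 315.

141

Baby-step giant-step with m = ceil(sqrt(378)) = 20.
Baby table (243^j mod 379 for j=0..19):
  0:1  1:243  2:304  3:346  4:319  5:201  6:331  7:85
  8:189  9:68  10:227  11:206  12:30  13:89  14:24  15:147
  16:95  17:345  18:76  19:276
Giant step factor: 243^(-20) ≡ 101 (mod 379).
Scan 315·101^i mod 379 for i = 0, 1, …:
  i=0: 315   i=1: 358   i=2: 153   i=3: 293
  i=4: 31   i=5: 99   i=6: 145   i=7: 243
Match at i=7, j=1: k = 7·20 + 1 = 141.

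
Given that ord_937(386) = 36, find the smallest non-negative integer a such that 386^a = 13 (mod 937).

Successive powers of 386 modulo 937:
  386^0=1  386^1=386  386^2=13
So 386^2 ≡ 13 (mod 937), giving a = 2.

2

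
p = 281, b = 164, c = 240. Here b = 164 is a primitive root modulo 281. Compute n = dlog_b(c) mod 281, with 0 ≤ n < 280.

Baby-step giant-step with m = ceil(sqrt(280)) = 17.
Baby table (164^j mod 281 for j=0..16):
  0:1  1:164  2:201  3:87  4:218  5:65  6:263  7:139
  8:35  9:120  10:10  11:235  12:43  13:27  14:213  15:88
  16:101
Giant step factor: 164^(-17) ≡ 206 (mod 281).
Scan 240·206^i mod 281 for i = 0, 1, …:
  i=0: 240   i=1: 265   i=2: 76   i=3: 201
Match at i=3, j=2: n = 3·17 + 2 = 53.

53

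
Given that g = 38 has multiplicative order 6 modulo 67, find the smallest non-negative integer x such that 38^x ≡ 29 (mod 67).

Successive powers of 38 modulo 67:
  38^0=1  38^1=38  38^2=37  38^3=66  38^4=29
So 38^4 ≡ 29 (mod 67), giving x = 4.

4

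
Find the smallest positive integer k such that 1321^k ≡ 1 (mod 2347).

The order of 1321 must divide p − 1 = 2346 = 2 · 3 · 17 · 23.
Divisors: 1, 2, 3, 6, 17, 23, 34, 46, 51, 69, 102, 138, 391, 782, 1173, 2346.
Check each in increasing order: 1321^1 ≡ 1321;  1321^2 ≡ 1220;  1321^3 ≡ 1578;  1321^6 ≡ 2264;  1321^17 ≡ 1987;  1321^23 ≡ 1716;  1321^34 ≡ 515;  1321^46 ≡ 1518;  1321^51 ≡ 13;  1321^69 ≡ 2065;  1321^102 ≡ 169;  1321^138 ≡ 2073;  1321^391 ≡ 2346;  1321^782 ≡ 1.
Smallest exponent giving 1 is 782.

782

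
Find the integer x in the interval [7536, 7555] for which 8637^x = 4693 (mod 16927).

7554

Compute 8637^7536 mod 16927 = 11340, then multiply by 8637 repeatedly:
  8637^7536=11340  8637^7537=3958  8637^7538=9633  8637^7539=4016  8637^7540=2769
  8637^7541=14929  8637^7542=8814  8637^7543=5799  8637^7544=15897  8637^7545=7492
  8637^7546=13410  8637^7547=7636  8637^7548=4540  8637^7549=9048  8637^7550=12544
  8637^7551=9728  8637^7552=12035  8637^7553=14515  8637^7554=4693
Found 4693 at exponent 7554.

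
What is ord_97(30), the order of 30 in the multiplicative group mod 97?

32

The order of 30 must divide p − 1 = 96 = 2^5 · 3.
Divisors: 1, 2, 3, 4, 6, 8, 12, 16, 24, 32, 48, 96.
Check each in increasing order: 30^1 ≡ 30;  30^2 ≡ 27;  30^3 ≡ 34;  30^4 ≡ 50;  30^6 ≡ 89;  30^8 ≡ 75;  30^12 ≡ 64;  30^16 ≡ 96;  30^24 ≡ 22;  30^32 ≡ 1.
Smallest exponent giving 1 is 32.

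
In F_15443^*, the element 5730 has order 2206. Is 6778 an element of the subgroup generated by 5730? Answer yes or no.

no

6778 ∈ ⟨5730⟩ iff 6778^2206 ≡ 1 (mod 15443), since |⟨5730⟩| = 2206.
6778^2206 mod 15443 = 14487.
Since 14487 ≠ 1, 6778 does not lie in the subgroup.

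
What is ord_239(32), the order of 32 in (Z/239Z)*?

119

The order of 32 must divide p − 1 = 238 = 2 · 7 · 17.
Divisors: 1, 2, 7, 14, 17, 34, 119, 238.
Check each in increasing order: 32^1 ≡ 32;  32^2 ≡ 68;  32^7 ≡ 163;  32^14 ≡ 40;  32^17 ≡ 44;  32^34 ≡ 24;  32^119 ≡ 1.
Smallest exponent giving 1 is 119.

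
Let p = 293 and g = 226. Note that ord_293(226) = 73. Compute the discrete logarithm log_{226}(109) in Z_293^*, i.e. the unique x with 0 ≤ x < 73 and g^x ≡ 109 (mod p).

Baby-step giant-step with m = ceil(sqrt(73)) = 9.
Baby table (226^j mod 293 for j=0..8):
  0:1  1:226  2:94  3:148  4:46  5:141  6:222  7:69
  8:65
Giant step factor: 226^(-9) ≡ 22 (mod 293).
Scan 109·22^i mod 293 for i = 0, 1, …:
  i=0: 109   i=1: 54   i=2: 16   i=3: 59
  i=4: 126   i=5: 135   i=6: 40   i=7: 1
Match at i=7, j=0: x = 7·9 + 0 = 63.

63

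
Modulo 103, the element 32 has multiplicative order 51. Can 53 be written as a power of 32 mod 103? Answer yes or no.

53 ∈ ⟨32⟩ iff 53^51 ≡ 1 (mod 103), since |⟨32⟩| = 51.
53^51 mod 103 = 102.
Since 102 ≠ 1, 53 does not lie in the subgroup.

no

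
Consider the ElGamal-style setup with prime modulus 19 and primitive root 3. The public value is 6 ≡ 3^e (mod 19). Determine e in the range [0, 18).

8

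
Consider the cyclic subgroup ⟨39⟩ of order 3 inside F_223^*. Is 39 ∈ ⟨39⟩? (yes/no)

yes

⟨39⟩ has order 3; its elements mod 223 are {1, 39, 183}.
39 is in this set.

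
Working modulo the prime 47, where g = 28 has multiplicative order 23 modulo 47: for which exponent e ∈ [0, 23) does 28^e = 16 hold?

Successive powers of 28 modulo 47:
  28^0=1  28^1=28  28^2=32  28^3=3  28^4=37  28^5=2
  28^6=9  28^7=17  28^8=6  28^9=27  28^10=4  28^11=18
  28^12=34  28^13=12  28^14=7  28^15=8  28^16=36  28^17=21
  28^18=24  28^19=14  28^20=16
So 28^20 ≡ 16 (mod 47), giving e = 20.

20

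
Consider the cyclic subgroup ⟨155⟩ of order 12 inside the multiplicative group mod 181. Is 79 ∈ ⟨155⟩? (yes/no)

no

⟨155⟩ has order 12; its elements mod 181 are {1, 7, 19, 26, 48, 49, 132, 133, 155, 162, 174, 180}.
79 is not in this set.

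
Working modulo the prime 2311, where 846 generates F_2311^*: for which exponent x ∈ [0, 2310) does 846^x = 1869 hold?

1819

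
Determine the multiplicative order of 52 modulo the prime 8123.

The order of 52 must divide p − 1 = 8122 = 2 · 31 · 131.
Divisors: 1, 2, 31, 62, 131, 262, 4061, 8122.
Check each in increasing order: 52^1 ≡ 52;  52^2 ≡ 2704;  52^31 ≡ 1869;  52^62 ≡ 271;  52^131 ≡ 648;  52^262 ≡ 5631;  52^4061 ≡ 8122;  52^8122 ≡ 1.
Smallest exponent giving 1 is 8122.

8122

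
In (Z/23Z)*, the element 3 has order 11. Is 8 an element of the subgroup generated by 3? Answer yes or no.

⟨3⟩ has order 11; its elements mod 23 are {1, 2, 3, 4, 6, 8, 9, 12, 13, 16, 18}.
8 is in this set.

yes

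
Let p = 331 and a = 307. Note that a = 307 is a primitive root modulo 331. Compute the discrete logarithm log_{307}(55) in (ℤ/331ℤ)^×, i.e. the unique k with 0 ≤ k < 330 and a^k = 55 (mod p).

307

Baby-step giant-step with m = ceil(sqrt(330)) = 19.
Baby table (307^j mod 331 for j=0..18):
  0:1  1:307  2:245  3:78  4:114  5:243  6:126  7:286
  8:87  9:229  10:131  11:166  12:319  13:288  14:39  15:57
  16:287  17:63  18:143
Giant step factor: 307^(-19) ≡ 312 (mod 331).
Scan 55·312^i mod 331 for i = 0, 1, …:
  i=0: 55   i=1: 279   i=2: 326   i=3: 95
  i=4: 181   i=5: 202   i=6: 134   i=7: 102
  i=8: 48   i=9: 81     …   i=15: 83
  i=16: 78
Match at i=16, j=3: k = 16·19 + 3 = 307.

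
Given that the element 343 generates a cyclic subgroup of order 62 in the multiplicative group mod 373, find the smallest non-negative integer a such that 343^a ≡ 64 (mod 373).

Baby-step giant-step with m = ceil(sqrt(62)) = 8.
Baby table (343^j mod 373 for j=0..7):
  0:1  1:343  2:154  3:229  4:217  5:204  6:221  7:84
Giant step factor: 343^(-8) ≡ 41 (mod 373).
Scan 64·41^i mod 373 for i = 0, 1, …:
  i=0: 64   i=1: 13   i=2: 160   i=3: 219
  i=4: 27   i=5: 361   i=6: 254   i=7: 343
Match at i=7, j=1: a = 7·8 + 1 = 57.

57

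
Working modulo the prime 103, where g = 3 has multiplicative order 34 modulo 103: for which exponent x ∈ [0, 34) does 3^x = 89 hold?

Successive powers of 3 modulo 103:
  3^0=1  3^1=3  3^2=9  3^3=27  3^4=81  3^5=37
  3^6=8  3^7=24  3^8=72  3^9=10  3^10=30  3^11=90
  3^12=64  3^13=89
So 3^13 ≡ 89 (mod 103), giving x = 13.

13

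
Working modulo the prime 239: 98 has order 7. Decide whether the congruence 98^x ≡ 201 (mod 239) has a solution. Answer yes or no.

⟨98⟩ has order 7; its elements mod 239 are {1, 10, 24, 44, 98, 100, 201}.
201 is in this set.

yes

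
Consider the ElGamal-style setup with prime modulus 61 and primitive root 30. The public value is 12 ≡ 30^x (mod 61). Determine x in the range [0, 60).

52

Baby-step giant-step with m = ceil(sqrt(60)) = 8.
Baby table (30^j mod 61 for j=0..7):
  0:1  1:30  2:46  3:38  4:42  5:40  6:41  7:10
Giant step factor: 30^(-8) ≡ 12 (mod 61).
Scan 12·12^i mod 61 for i = 0, 1, …:
  i=0: 12   i=1: 22   i=2: 20   i=3: 57
  i=4: 13   i=5: 34   i=6: 42
Match at i=6, j=4: x = 6·8 + 4 = 52.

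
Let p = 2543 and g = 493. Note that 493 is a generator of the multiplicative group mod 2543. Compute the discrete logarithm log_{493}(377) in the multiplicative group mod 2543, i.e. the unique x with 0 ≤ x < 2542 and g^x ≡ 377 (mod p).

1289

Baby-step giant-step with m = ceil(sqrt(2542)) = 51.
Baby table (493^j mod 2543 for j=0..50):
  0:1  1:493  2:1464  3:2083  4:2090  5:455  6:531  7:2397
  8:1769  9:2411  10:1042  11:20  12:2231  13:1307  14:972  15:1112
  16:1471  17:448  18:2166  19:2321  20:2446  21:496  22:400  23:1389
  24:710  25:1639  26:1896  27:1447  28:1331  29:89  30:646  31:603
  32:2291  33:371  34:2350  35:1485  36:2264  37:2318  38:967  39:1190
  40:1780  41:205  42:1888  43:46  44:2334  45:1226  46:1727  47:2049
  48:586  49:1539  50:913
Giant step factor: 493^(-51) ≡ 1271 (mod 2543).
Scan 377·1271^i mod 2543 for i = 0, 1, …:
  i=0: 377   i=1: 1083   i=2: 730   i=3: 2178
  i=4: 1454   i=5: 1816   i=6: 1635   i=7: 454
  i=8: 2316   i=9: 1385     …   i=24: 599
  i=25: 972
Match at i=25, j=14: x = 25·51 + 14 = 1289.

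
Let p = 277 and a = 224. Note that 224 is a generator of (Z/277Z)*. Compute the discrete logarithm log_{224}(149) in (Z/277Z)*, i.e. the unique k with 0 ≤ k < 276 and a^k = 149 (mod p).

3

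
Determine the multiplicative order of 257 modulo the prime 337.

The order of 257 must divide p − 1 = 336 = 2^4 · 3 · 7.
Divisors: 1, 2, 3, 4, 6, 7, 8, 12, 14, 16, 21, 24, 28, 42, 48, 56, 84, 112, 168, 336.
Check each in increasing order: 257^1 ≡ 257;  257^2 ≡ 334;  257^3 ≡ 240;  257^4 ≡ 9;  257^6 ≡ 310;  257^7 ≡ 138;  257^8 ≡ 81;  257^12 ≡ 55;  257^14 ≡ 172;  257^16 ≡ 158;  257^21 ≡ 146;  257^24 ≡ 329;  257^28 ≡ 265;  257^42 ≡ 85;  257^48 ≡ 64;  257^56 ≡ 129;  257^84 ≡ 148;  257^112 ≡ 128;  257^168 ≡ 336;  257^336 ≡ 1.
Smallest exponent giving 1 is 336.

336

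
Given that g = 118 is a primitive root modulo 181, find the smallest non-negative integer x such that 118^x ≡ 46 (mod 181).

162

Baby-step giant-step with m = ceil(sqrt(180)) = 14.
Baby table (118^j mod 181 for j=0..13):
  0:1  1:118  2:168  3:95  4:169  5:32  6:156  7:127
  8:144  9:159  10:119  11:105  12:82  13:83
Giant step factor: 118^(-14) ≡ 172 (mod 181).
Scan 46·172^i mod 181 for i = 0, 1, …:
  i=0: 46   i=1: 129   i=2: 106   i=3: 132
  i=4: 79   i=5: 13   i=6: 64   i=7: 148
  i=8: 116   i=9: 42   i=10: 165   i=11: 144
Match at i=11, j=8: x = 11·14 + 8 = 162.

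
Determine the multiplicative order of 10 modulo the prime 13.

The order of 10 must divide p − 1 = 12 = 2^2 · 3.
Divisors: 1, 2, 3, 4, 6, 12.
Check each in increasing order: 10^1 ≡ 10;  10^2 ≡ 9;  10^3 ≡ 12;  10^4 ≡ 3;  10^6 ≡ 1.
Smallest exponent giving 1 is 6.

6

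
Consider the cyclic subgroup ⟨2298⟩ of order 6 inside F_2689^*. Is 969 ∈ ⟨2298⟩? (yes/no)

no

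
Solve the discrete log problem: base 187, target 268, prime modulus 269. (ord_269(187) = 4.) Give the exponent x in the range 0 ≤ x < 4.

2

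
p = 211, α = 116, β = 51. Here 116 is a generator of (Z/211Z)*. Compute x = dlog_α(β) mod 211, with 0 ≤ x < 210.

Baby-step giant-step with m = ceil(sqrt(210)) = 15.
Baby table (116^j mod 211 for j=0..14):
  0:1  1:116  2:163  3:129  4:194  5:138  6:183  7:128
  8:78  9:186  10:54  11:145  12:151  13:3  14:137
Giant step factor: 116^(-15) ≡ 63 (mod 211).
Scan 51·63^i mod 211 for i = 0, 1, …:
  i=0: 51   i=1: 48   i=2: 70   i=3: 190
  i=4: 154   i=5: 207   i=6: 170   i=7: 160
  i=8: 163
Match at i=8, j=2: x = 8·15 + 2 = 122.

122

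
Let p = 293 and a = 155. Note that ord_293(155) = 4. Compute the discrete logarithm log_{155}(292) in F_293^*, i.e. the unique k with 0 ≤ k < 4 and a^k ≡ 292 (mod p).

2

Successive powers of 155 modulo 293:
  155^0=1  155^1=155  155^2=292
So 155^2 ≡ 292 (mod 293), giving k = 2.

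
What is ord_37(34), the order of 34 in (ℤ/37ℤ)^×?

9

The order of 34 must divide p − 1 = 36 = 2^2 · 3^2.
Divisors: 1, 2, 3, 4, 6, 9, 12, 18, 36.
Check each in increasing order: 34^1 ≡ 34;  34^2 ≡ 9;  34^3 ≡ 10;  34^4 ≡ 7;  34^6 ≡ 26;  34^9 ≡ 1.
Smallest exponent giving 1 is 9.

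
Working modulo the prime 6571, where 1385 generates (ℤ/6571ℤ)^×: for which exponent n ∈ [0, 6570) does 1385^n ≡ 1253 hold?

Baby-step giant-step with m = ceil(sqrt(6570)) = 82.
Baby table (1385^j mod 6571 for j=0..81):
  0:1  1:1385  2:6064  3:902  4:780  5:2656  6:5371  7:463
  8:3868  9:1815  10:3653  11:6306  12:951  13:2935  14:4097  15:3572
  16:5828  17:2592  18:2154  19:56  20:5279  21:4463  22:4515  23:4254
  24:4174  25:5081  26:6215  27:6336  28:3075  29:867  30:4873  31:688
  32:85  33:6018  34:2902  35:4389  36:590  37:2346  38:3136  39:6500
  40:230  41:3142  42:1668  43:3759  44:1983  45:6348  46:6553  47:1354
  48:2555  49:3477  50:5673  51:4760  52:1887  53:4808  54:2657  55:185
  56:6527  57:4770  58:2595  59:6309  60:5106  61:1414  62:232  63:5912
  64:654  65:5563  66:3543  67:5089  68:4153  69:2280  70:3720  71:536
  72:6408  73:4230  74:3789  75:4107  76:4280  77:758  78:5041  79:3383
  80:332  81:6421
Giant step factor: 1385^(-82) ≡ 2952 (mod 6571).
Scan 1253·2952^i mod 6571 for i = 0, 1, …:
  i=0: 1253   i=1: 5954   i=2: 5354   i=3: 1753
  i=4: 3479   i=5: 6106   i=6: 659   i=7: 352
  i=8: 886   i=9: 214     …   i=45: 6263
  i=46: 4153
Match at i=46, j=68: n = 46·82 + 68 = 3840.

3840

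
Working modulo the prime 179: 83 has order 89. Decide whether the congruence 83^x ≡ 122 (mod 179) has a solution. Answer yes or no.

122 ∈ ⟨83⟩ iff 122^89 ≡ 1 (mod 179), since |⟨83⟩| = 89.
122^89 mod 179 = 178.
Since 178 ≠ 1, 122 does not lie in the subgroup.

no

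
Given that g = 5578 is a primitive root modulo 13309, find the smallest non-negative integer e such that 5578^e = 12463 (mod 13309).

11571

Baby-step giant-step with m = ceil(sqrt(13308)) = 116.
Baby table (5578^j mod 13309 for j=0..115):
  0:1  1:5578  2:10951  3:9677  4:10311  5:6569  6:2205  7:1974
  8:4429  9:3458  10:3983  11:4453  12:4240  13:627  14:10448  15:12142
  16:11884  17:10132  18:6282  19:11708  20:13270  21:8711  22:12108  23:8558
  24:10450  25:9989  26:7168  27:2868  28:286  29:11537  30:4371  31:12659
  32:7657  33:2165  34:5107  35:5586  36:2339  37:4122  38:7873  39:9203
  40:1521  41:6305  42:6912  43:12272  44:5029  45:9699  46:13246  47:7929
  48:2155  49:2563  50:2548  51:12041  52:7484  53:8728  54:462  55:8399
  56:1942  57:12259  58:12369  59:426  60:7226  61:6976  62:9921  63:516
  64:3504  65:7700  66:2457  67:10185  68:9118  69:6515  70:7100  71:9525
  72:922  73:5642  74:8600  75:5164  76:4116  77:1023  78:10042  79:10004
  80:10984  81:7425  82:12351  83:6494  84:9743  85:5807  86:10649  87:2055
  88:3741  89:12095  90:2589  91:1177  92:3969  93:6215  94:10634  95:11548
  96:12493  97:30  98:7632  99:9114  100:10821  101:3223  102:10744  103:12914
  104:5984  105:13089  106:10577  107:13018  108:500  109:7419  110:5501  111:7333
  112:4917  113:10486  114:11162  115:2134
Giant step factor: 5578^(-116) ≡ 928 (mod 13309).
Scan 12463·928^i mod 13309 for i = 0, 1, …:
  i=0: 12463   i=1: 143   i=2: 12923   i=3: 1135
  i=4: 1869   i=5: 4262   i=6: 2363   i=7: 10188
  i=8: 5074   i=9: 10595     …   i=98: 11203
  i=99: 2055
Match at i=99, j=87: e = 99·116 + 87 = 11571.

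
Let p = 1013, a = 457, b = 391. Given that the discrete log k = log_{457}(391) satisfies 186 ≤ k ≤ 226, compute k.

213

Compute 457^186 mod 1013 = 40, then multiply by 457 repeatedly:
  457^186=40  457^187=46  457^188=762  457^189=775  457^190=638
  457^191=835  457^192=707  457^193=965  457^194=350  457^195=909
  457^196=83  457^197=450  457^198=11  457^199=975  457^200=868
  457^201=593  457^202=530  457^203=103  457^204=473  457^205=392
  457^206=856  457^207=174  457^208=504  457^209=377  457^210=79
  457^211=648  457^212=340  457^213=391
Found 391 at exponent 213.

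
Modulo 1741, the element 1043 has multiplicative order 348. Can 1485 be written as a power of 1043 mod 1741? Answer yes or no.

no

1485 ∈ ⟨1043⟩ iff 1485^348 ≡ 1 (mod 1741), since |⟨1043⟩| = 348.
1485^348 mod 1741 = 125.
Since 125 ≠ 1, 1485 does not lie in the subgroup.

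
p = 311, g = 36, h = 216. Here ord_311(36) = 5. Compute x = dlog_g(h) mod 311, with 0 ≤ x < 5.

4

Successive powers of 36 modulo 311:
  36^0=1  36^1=36  36^2=52  36^3=6  36^4=216
So 36^4 ≡ 216 (mod 311), giving x = 4.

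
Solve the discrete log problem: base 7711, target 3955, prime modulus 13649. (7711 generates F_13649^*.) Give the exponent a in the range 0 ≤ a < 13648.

3954

Baby-step giant-step with m = ceil(sqrt(13648)) = 117.
Baby table (7711^j mod 13649 for j=0..116):
  0:1  1:7711  2:4477  3:3826  4:6797  5:13156  6:6548  7:3977
  8:10993  9:6733  10:11016  11:6649  12:4795  13:12753  14:10987  15:1414
  16:11452  17:10991  18:4960  19:2062  20:12646  21:4850  22:90  23:11540
  24:7109  25:3115  26:11174  27:10226  28:2413  29:3056  30:6642  31:5414
  32:8712  33:11503  34:8431  35:1254  36:6102  37:4419  38:7005  39:6462
  40:9632  41:8143  42:5273  43:13381  44:8100  45:1276  46:11956  47:7370
  48:9283  49:5857  50:12435  51:2060  52:10873  53:9545  54:6087  55:11595
  56:8095  57:3668  58:3220  59:1889  60:2596  61:8322  62:6993  63:9473
  64:10504  65:3178  66:5603  67:5648  68:11418  69:8148  70:2881  71:8468
  72:13581  73:7963  74:9491  75:12812  76:1870  77:6226  78:5153  79:2544
  80:3171  81:6222  82:1607  83:11934  84:1516  85:6332  86:3579  87:13040
  88:12906  89:3307  90:3945  91:9923  92:13608  93:11425  94:7529  95:6922
  96:7952  97:6564  98:4512  99:731  100:13353  101:10576  102:12410  103:371
  104:8140  105:9438  106:13599  107:10271  108:8183  109:13435  110:1375  111:11001
  112:176  113:5885  114:9959  115:4575  116:8809
Giant step factor: 7711^(-117) ≡ 12134 (mod 13649).
Scan 3955·12134^i mod 13649 for i = 0, 1, …:
  i=0: 3955   i=1: 86   i=2: 6200   i=3: 11161
  i=4: 2196   i=5: 3416   i=6: 11380   i=7: 11636
  i=8: 5968   i=9: 7767     …   i=32: 2470
  i=33: 11425
Match at i=33, j=93: a = 33·117 + 93 = 3954.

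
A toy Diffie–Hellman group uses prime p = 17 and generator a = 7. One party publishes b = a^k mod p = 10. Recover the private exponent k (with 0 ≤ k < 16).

Successive powers of 7 modulo 17:
  7^0=1  7^1=7  7^2=15  7^3=3  7^4=4  7^5=11
  7^6=9  7^7=12  7^8=16  7^9=10
So 7^9 ≡ 10 (mod 17), giving k = 9.

9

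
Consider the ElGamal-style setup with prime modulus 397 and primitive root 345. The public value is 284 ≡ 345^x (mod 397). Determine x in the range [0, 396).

Successive powers of 345 modulo 397:
  345^0=1  345^1=345  345^2=322  345^3=327  345^4=67  345^5=89
  345^6=136  345^7=74  345^8=122  345^9=8  345^10=378  345^11=194
  345^12=234  345^13=139  345^14=315  345^15=294  345^16=195  345^17=182
  345^18=64  345^19=245  345^20=361  345^21=284
So 345^21 ≡ 284 (mod 397), giving x = 21.

21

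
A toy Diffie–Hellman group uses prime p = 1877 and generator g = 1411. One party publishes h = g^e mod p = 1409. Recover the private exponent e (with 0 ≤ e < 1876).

1169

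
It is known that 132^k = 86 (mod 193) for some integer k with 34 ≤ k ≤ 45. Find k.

38

Compute 132^34 mod 193 = 96, then multiply by 132 repeatedly:
  132^34=96  132^35=127  132^36=166  132^37=103  132^38=86
Found 86 at exponent 38.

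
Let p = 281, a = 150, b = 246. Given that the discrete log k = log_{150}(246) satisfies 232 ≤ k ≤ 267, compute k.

Compute 150^232 mod 281 = 123, then multiply by 150 repeatedly:
  150^232=123  150^233=185  150^234=212  150^235=47  150^236=25
  150^237=97  150^238=219  150^239=254  150^240=165  150^241=22
  150^242=209  150^243=159  150^244=246
Found 246 at exponent 244.

244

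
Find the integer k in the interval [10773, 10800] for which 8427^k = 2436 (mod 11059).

10788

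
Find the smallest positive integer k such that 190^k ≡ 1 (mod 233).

The order of 190 must divide p − 1 = 232 = 2^3 · 29.
Divisors: 1, 2, 4, 8, 29, 58, 116, 232.
Check each in increasing order: 190^1 ≡ 190;  190^2 ≡ 218;  190^4 ≡ 225;  190^8 ≡ 64;  190^29 ≡ 12;  190^58 ≡ 144;  190^116 ≡ 232;  190^232 ≡ 1.
Smallest exponent giving 1 is 232.

232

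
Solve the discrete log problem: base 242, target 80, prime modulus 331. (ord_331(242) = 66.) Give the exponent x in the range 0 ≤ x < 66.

6

Baby-step giant-step with m = ceil(sqrt(66)) = 9.
Baby table (242^j mod 331 for j=0..8):
  0:1  1:242  2:308  3:61  4:198  5:252  6:80  7:162
  8:146
Giant step factor: 242^(-9) ≡ 257 (mod 331).
Scan 80·257^i mod 331 for i = 0, 1, …:
  i=0: 80
Match at i=0, j=6: x = 0·9 + 6 = 6.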